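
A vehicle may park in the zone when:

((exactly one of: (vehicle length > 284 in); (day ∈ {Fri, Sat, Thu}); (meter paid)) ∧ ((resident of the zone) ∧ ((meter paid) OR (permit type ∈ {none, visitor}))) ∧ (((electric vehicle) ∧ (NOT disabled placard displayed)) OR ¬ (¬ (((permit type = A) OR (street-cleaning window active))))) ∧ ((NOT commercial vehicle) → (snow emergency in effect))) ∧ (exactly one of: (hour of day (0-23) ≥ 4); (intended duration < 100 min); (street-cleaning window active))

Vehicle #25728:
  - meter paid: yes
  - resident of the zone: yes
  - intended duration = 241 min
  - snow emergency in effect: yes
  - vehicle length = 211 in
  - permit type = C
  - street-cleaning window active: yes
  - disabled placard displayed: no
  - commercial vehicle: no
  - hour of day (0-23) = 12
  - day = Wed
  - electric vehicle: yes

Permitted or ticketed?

Atomic conditions:
  vehicle length > 284 in: 211 > 284 is false
  day ∈ {Fri, Sat, Thu}: Wed is not in the set → false
  meter paid: yes → true
  resident of the zone: yes → true
  permit type ∈ {none, visitor}: C is not in the set → false
  electric vehicle: yes → true
  NOT disabled placard displayed: no → true
  permit type = A: C == A is false
  street-cleaning window active: yes → true
  NOT commercial vehicle: no → true
  snow emergency in effect: yes → true
  hour of day (0-23) ≥ 4: 12 ≥ 4 is true
  intended duration < 100 min: 241 < 100 is false
Combine:
[1.1] exactly-one(false, false, true) = true
[1.2.2] true OR false = true
[1.2] true AND true = true
[1.3.1] true AND true = true
[1.3.2.1.1] false OR true = true
[1.3.2.1] NOT true = false
[1.3.2] NOT false = true
[1.3] true OR true = true
[1.4] true → true = true
[1] true AND true AND true AND true = true
[2] exactly-one(true, false, true) = false
[root] true AND false = false
Overall: false → ticketed

Ticketed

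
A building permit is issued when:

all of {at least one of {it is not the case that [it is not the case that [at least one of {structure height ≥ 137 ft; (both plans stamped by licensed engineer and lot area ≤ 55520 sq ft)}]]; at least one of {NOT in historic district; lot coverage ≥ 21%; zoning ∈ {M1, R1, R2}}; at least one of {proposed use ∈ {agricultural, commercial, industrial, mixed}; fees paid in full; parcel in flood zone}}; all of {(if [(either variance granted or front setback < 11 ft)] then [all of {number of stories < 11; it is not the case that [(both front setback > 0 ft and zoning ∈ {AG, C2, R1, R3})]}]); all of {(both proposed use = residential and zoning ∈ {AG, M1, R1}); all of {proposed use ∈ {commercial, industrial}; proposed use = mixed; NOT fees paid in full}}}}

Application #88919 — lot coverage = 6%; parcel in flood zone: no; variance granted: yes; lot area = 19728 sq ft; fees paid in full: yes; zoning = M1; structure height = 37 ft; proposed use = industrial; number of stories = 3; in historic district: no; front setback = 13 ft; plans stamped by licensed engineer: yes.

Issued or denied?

Atomic conditions:
  structure height ≥ 137 ft: 37 ≥ 137 is false
  plans stamped by licensed engineer: yes → true
  lot area ≤ 55520 sq ft: 19728 ≤ 55520 is true
  NOT in historic district: no → true
  lot coverage ≥ 21%: 6 ≥ 21 is false
  zoning ∈ {M1, R1, R2}: M1 is in the set → true
  proposed use ∈ {agricultural, commercial, industrial, mixed}: industrial is in the set → true
  fees paid in full: yes → true
  parcel in flood zone: no → false
  variance granted: yes → true
  front setback < 11 ft: 13 < 11 is false
  number of stories < 11: 3 < 11 is true
  front setback > 0 ft: 13 > 0 is true
  zoning ∈ {AG, C2, R1, R3}: M1 is not in the set → false
  proposed use = residential: industrial == residential is false
  zoning ∈ {AG, M1, R1}: M1 is in the set → true
  proposed use ∈ {commercial, industrial}: industrial is in the set → true
  proposed use = mixed: industrial == mixed is false
  NOT fees paid in full: yes → false
Combine:
[1.1.1.1.2] true AND true = true
[1.1.1.1] false OR true = true
[1.1.1] NOT true = false
[1.1] NOT false = true
[1.2] true OR false OR true = true
[1.3] true OR true OR false = true
[1] true OR true OR true = true
[2.1.1] true OR false = true
[2.1.2.2.1] true AND false = false
[2.1.2.2] NOT false = true
[2.1.2] true AND true = true
[2.1] true → true = true
[2.2.1] false AND true = false
[2.2.2] true AND false AND false = false
[2.2] false AND false = false
[2] true AND false = false
[root] true AND false = false
Overall: false → denied

Denied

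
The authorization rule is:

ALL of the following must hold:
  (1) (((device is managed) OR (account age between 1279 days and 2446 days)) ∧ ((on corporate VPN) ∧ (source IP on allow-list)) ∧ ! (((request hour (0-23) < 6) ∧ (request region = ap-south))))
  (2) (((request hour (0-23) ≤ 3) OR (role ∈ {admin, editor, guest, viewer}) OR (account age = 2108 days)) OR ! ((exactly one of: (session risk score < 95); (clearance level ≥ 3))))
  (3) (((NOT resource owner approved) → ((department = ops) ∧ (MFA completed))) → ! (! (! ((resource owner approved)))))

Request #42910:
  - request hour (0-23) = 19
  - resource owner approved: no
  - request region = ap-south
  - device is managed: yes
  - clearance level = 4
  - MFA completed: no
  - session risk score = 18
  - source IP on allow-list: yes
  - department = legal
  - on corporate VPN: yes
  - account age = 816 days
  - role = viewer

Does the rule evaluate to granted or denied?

Atomic conditions:
  device is managed: yes → true
  account age between 1279 days and 2446 days: 816 in [1279, 2446] is false
  on corporate VPN: yes → true
  source IP on allow-list: yes → true
  request hour (0-23) < 6: 19 < 6 is false
  request region = ap-south: ap-south == ap-south is true
  request hour (0-23) ≤ 3: 19 ≤ 3 is false
  role ∈ {admin, editor, guest, viewer}: viewer is in the set → true
  account age = 2108 days: 816 == 2108 is false
  session risk score < 95: 18 < 95 is true
  clearance level ≥ 3: 4 ≥ 3 is true
  NOT resource owner approved: no → true
  department = ops: legal == ops is false
  MFA completed: no → false
  resource owner approved: no → false
Combine:
[1.1] true OR false = true
[1.2] true AND true = true
[1.3.1] false AND true = false
[1.3] NOT false = true
[1] true AND true AND true = true
[2.1] false OR true OR false = true
[2.2.1] exactly-one(true, true) = false
[2.2] NOT false = true
[2] true OR true = true
[3.1.2] false AND false = false
[3.1] true → false = false
[3.2.1.1] NOT false = true
[3.2.1] NOT true = false
[3.2] NOT false = true
[3] false → true (antecedent false ⇒ implication holds) = true
[root] true AND true AND true = true
Overall: true → granted

Granted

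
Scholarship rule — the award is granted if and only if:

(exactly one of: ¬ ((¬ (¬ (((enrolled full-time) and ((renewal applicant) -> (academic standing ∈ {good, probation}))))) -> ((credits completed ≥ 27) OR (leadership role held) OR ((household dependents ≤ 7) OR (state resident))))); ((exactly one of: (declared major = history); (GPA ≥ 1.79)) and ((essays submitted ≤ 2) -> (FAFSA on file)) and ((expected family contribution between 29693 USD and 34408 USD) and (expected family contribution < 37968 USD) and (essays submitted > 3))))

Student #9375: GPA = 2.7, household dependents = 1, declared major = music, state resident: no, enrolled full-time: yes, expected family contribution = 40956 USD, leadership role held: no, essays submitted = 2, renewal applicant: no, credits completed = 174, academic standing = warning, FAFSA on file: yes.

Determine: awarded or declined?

Declined

Atomic conditions:
  enrolled full-time: yes → true
  renewal applicant: no → false
  academic standing ∈ {good, probation}: warning is not in the set → false
  credits completed ≥ 27: 174 ≥ 27 is true
  leadership role held: no → false
  household dependents ≤ 7: 1 ≤ 7 is true
  state resident: no → false
  declared major = history: music == history is false
  GPA ≥ 1.79: 2.7 ≥ 1.79 is true
  essays submitted ≤ 2: 2 ≤ 2 is true
  FAFSA on file: yes → true
  expected family contribution between 29693 USD and 34408 USD: 40956 in [29693, 34408] is false
  expected family contribution < 37968 USD: 40956 < 37968 is false
  essays submitted > 3: 2 > 3 is false
Combine:
[1.1.1.1.1.2] false → false (antecedent false ⇒ implication holds) = true
[1.1.1.1.1] true AND true = true
[1.1.1.1] NOT true = false
[1.1.1] NOT false = true
[1.1.2.3] true OR false = true
[1.1.2] true OR false OR true = true
[1.1] true → true = true
[1] NOT true = false
[2.1] exactly-one(false, true) = true
[2.2] true → true = true
[2.3] false AND false AND false = false
[2] true AND true AND false = false
[root] exactly-one(false, false) = false
Overall: false → declined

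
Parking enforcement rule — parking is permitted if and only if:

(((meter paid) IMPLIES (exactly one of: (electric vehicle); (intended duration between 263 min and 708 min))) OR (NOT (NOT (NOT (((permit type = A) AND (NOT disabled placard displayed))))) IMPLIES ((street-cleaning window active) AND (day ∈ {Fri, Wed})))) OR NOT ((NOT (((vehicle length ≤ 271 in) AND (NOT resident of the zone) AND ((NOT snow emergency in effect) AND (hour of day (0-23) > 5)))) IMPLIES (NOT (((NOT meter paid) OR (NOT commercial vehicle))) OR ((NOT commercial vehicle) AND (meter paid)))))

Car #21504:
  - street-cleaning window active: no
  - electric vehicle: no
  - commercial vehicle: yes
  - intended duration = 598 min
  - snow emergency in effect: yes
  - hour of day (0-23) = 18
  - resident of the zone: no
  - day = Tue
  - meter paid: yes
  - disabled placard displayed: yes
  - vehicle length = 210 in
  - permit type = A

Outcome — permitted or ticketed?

Atomic conditions:
  meter paid: yes → true
  electric vehicle: no → false
  intended duration between 263 min and 708 min: 598 in [263, 708] is true
  permit type = A: A == A is true
  NOT disabled placard displayed: yes → false
  street-cleaning window active: no → false
  day ∈ {Fri, Wed}: Tue is not in the set → false
  vehicle length ≤ 271 in: 210 ≤ 271 is true
  NOT resident of the zone: no → true
  NOT snow emergency in effect: yes → false
  hour of day (0-23) > 5: 18 > 5 is true
  NOT meter paid: yes → false
  NOT commercial vehicle: yes → false
Combine:
[1.1.2] exactly-one(false, true) = true
[1.1] true → true = true
[1.2.1.1.1.1] true AND false = false
[1.2.1.1.1] NOT false = true
[1.2.1.1] NOT true = false
[1.2.1] NOT false = true
[1.2.2] false AND false = false
[1.2] true → false = false
[1] true OR false = true
[2.1.1.1.3] false AND true = false
[2.1.1.1] true AND true AND false = false
[2.1.1] NOT false = true
[2.1.2.1.1] false OR false = false
[2.1.2.1] NOT false = true
[2.1.2.2] false AND true = false
[2.1.2] true OR false = true
[2.1] true → true = true
[2] NOT true = false
[root] true OR false = true
Overall: true → permitted

Permitted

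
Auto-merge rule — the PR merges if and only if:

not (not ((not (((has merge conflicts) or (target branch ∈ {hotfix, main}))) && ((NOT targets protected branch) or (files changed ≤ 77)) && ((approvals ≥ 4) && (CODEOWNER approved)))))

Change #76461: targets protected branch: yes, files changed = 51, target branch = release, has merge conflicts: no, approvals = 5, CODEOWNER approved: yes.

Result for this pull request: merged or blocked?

Atomic conditions:
  has merge conflicts: no → false
  target branch ∈ {hotfix, main}: release is not in the set → false
  NOT targets protected branch: yes → false
  files changed ≤ 77: 51 ≤ 77 is true
  approvals ≥ 4: 5 ≥ 4 is true
  CODEOWNER approved: yes → true
Combine:
[1.1.1.1] false OR false = false
[1.1.1] NOT false = true
[1.1.2] false OR true = true
[1.1.3] true AND true = true
[1.1] true AND true AND true = true
[1] NOT true = false
[root] NOT false = true
Overall: true → merged

Merged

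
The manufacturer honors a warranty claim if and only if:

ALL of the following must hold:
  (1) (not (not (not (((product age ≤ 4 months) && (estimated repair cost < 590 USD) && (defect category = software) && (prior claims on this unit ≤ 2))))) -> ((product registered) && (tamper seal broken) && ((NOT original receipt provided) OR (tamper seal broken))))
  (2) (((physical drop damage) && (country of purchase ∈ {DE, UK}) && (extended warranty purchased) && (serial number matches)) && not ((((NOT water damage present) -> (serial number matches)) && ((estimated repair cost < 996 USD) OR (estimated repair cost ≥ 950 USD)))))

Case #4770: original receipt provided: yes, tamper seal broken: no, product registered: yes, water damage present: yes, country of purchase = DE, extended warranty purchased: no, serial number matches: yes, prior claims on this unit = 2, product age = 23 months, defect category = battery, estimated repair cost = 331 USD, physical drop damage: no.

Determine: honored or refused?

Refused

Atomic conditions:
  product age ≤ 4 months: 23 ≤ 4 is false
  estimated repair cost < 590 USD: 331 < 590 is true
  defect category = software: battery == software is false
  prior claims on this unit ≤ 2: 2 ≤ 2 is true
  product registered: yes → true
  tamper seal broken: no → false
  NOT original receipt provided: yes → false
  physical drop damage: no → false
  country of purchase ∈ {DE, UK}: DE is in the set → true
  extended warranty purchased: no → false
  serial number matches: yes → true
  NOT water damage present: yes → false
  estimated repair cost < 996 USD: 331 < 996 is true
  estimated repair cost ≥ 950 USD: 331 ≥ 950 is false
Combine:
[1.1.1.1.1] false AND true AND false AND true = false
[1.1.1.1] NOT false = true
[1.1.1] NOT true = false
[1.1] NOT false = true
[1.2.3] false OR false = false
[1.2] true AND false AND false = false
[1] true → false = false
[2.1] false AND true AND false AND true = false
[2.2.1.1] false → true (antecedent false ⇒ implication holds) = true
[2.2.1.2] true OR false = true
[2.2.1] true AND true = true
[2.2] NOT true = false
[2] false AND false = false
[root] false AND false = false
Overall: false → refused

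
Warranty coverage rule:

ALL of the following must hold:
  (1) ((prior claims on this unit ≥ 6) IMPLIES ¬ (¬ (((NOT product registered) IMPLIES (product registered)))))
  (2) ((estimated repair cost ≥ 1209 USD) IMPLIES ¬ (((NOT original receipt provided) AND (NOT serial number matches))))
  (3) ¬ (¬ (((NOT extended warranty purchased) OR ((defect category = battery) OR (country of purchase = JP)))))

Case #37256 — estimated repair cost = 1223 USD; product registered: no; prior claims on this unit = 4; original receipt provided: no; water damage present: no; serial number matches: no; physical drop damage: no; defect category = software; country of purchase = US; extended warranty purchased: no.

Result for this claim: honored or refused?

Refused

Atomic conditions:
  prior claims on this unit ≥ 6: 4 ≥ 6 is false
  NOT product registered: no → true
  product registered: no → false
  estimated repair cost ≥ 1209 USD: 1223 ≥ 1209 is true
  NOT original receipt provided: no → true
  NOT serial number matches: no → true
  NOT extended warranty purchased: no → true
  defect category = battery: software == battery is false
  country of purchase = JP: US == JP is false
Combine:
[1.2.1.1] true → false = false
[1.2.1] NOT false = true
[1.2] NOT true = false
[1] false → false (antecedent false ⇒ implication holds) = true
[2.2.1] true AND true = true
[2.2] NOT true = false
[2] true → false = false
[3.1.1.2] false OR false = false
[3.1.1] true OR false = true
[3.1] NOT true = false
[3] NOT false = true
[root] true AND false AND true = false
Overall: false → refused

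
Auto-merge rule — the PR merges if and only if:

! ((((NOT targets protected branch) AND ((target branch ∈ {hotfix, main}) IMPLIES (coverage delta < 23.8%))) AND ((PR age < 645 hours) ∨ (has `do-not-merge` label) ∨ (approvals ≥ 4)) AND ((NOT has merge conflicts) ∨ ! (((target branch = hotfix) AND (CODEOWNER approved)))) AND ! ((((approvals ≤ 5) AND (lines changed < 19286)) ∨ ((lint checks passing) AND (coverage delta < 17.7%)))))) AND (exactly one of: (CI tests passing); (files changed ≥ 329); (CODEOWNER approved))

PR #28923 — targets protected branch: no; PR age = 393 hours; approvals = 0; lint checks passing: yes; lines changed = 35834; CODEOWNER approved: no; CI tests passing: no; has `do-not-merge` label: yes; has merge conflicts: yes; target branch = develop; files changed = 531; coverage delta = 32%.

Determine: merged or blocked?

Atomic conditions:
  NOT targets protected branch: no → true
  target branch ∈ {hotfix, main}: develop is not in the set → false
  coverage delta < 23.8%: 32 < 23.8 is false
  PR age < 645 hours: 393 < 645 is true
  has `do-not-merge` label: yes → true
  approvals ≥ 4: 0 ≥ 4 is false
  NOT has merge conflicts: yes → false
  target branch = hotfix: develop == hotfix is false
  CODEOWNER approved: no → false
  approvals ≤ 5: 0 ≤ 5 is true
  lines changed < 19286: 35834 < 19286 is false
  lint checks passing: yes → true
  coverage delta < 17.7%: 32 < 17.7 is false
  CI tests passing: no → false
  files changed ≥ 329: 531 ≥ 329 is true
Combine:
[1.1.1.2] false → false (antecedent false ⇒ implication holds) = true
[1.1.1] true AND true = true
[1.1.2] true OR true OR false = true
[1.1.3.2.1] false AND false = false
[1.1.3.2] NOT false = true
[1.1.3] false OR true = true
[1.1.4.1.1] true AND false = false
[1.1.4.1.2] true AND false = false
[1.1.4.1] false OR false = false
[1.1.4] NOT false = true
[1.1] true AND true AND true AND true = true
[1] NOT true = false
[2] exactly-one(false, true, false) = true
[root] false AND true = false
Overall: false → blocked

Blocked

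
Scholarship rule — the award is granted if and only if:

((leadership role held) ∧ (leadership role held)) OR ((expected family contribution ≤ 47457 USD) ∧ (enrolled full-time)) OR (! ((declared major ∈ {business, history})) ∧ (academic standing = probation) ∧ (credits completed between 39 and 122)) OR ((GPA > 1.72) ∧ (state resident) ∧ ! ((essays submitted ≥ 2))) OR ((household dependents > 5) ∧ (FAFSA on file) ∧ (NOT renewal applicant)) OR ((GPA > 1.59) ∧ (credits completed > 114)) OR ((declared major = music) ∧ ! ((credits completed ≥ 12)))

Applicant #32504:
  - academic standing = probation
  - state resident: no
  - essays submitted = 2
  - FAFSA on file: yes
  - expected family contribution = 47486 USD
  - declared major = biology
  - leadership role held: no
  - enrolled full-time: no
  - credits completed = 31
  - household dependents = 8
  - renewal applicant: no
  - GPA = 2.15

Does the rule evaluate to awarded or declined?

Atomic conditions:
  leadership role held: no → false
  expected family contribution ≤ 47457 USD: 47486 ≤ 47457 is false
  enrolled full-time: no → false
  declared major ∈ {business, history}: biology is not in the set → false
  academic standing = probation: probation == probation is true
  credits completed between 39 and 122: 31 in [39, 122] is false
  GPA > 1.72: 2.15 > 1.72 is true
  state resident: no → false
  essays submitted ≥ 2: 2 ≥ 2 is true
  household dependents > 5: 8 > 5 is true
  FAFSA on file: yes → true
  NOT renewal applicant: no → true
  GPA > 1.59: 2.15 > 1.59 is true
  credits completed > 114: 31 > 114 is false
  declared major = music: biology == music is false
  credits completed ≥ 12: 31 ≥ 12 is true
Combine:
[1] false AND false = false
[2] false AND false = false
[3.1] NOT false = true
[3] true AND true AND false = false
[4.3] NOT true = false
[4] true AND false AND false = false
[5] true AND true AND true = true
[6] true AND false = false
[7.2] NOT true = false
[7] false AND false = false
[root] false OR false OR false OR false OR true OR false OR false = true
Overall: true → awarded

Awarded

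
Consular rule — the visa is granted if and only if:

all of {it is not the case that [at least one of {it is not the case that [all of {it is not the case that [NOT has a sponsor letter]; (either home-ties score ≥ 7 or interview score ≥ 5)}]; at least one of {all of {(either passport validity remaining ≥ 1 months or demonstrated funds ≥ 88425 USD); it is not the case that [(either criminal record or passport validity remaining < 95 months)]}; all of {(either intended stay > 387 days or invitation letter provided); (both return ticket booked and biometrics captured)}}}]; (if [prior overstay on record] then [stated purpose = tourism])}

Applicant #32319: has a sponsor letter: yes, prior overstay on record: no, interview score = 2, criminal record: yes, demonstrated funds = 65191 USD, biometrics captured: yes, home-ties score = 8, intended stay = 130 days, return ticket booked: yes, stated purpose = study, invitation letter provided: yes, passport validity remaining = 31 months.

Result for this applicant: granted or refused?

Refused

Atomic conditions:
  NOT has a sponsor letter: yes → false
  home-ties score ≥ 7: 8 ≥ 7 is true
  interview score ≥ 5: 2 ≥ 5 is false
  passport validity remaining ≥ 1 months: 31 ≥ 1 is true
  demonstrated funds ≥ 88425 USD: 65191 ≥ 88425 is false
  criminal record: yes → true
  passport validity remaining < 95 months: 31 < 95 is true
  intended stay > 387 days: 130 > 387 is false
  invitation letter provided: yes → true
  return ticket booked: yes → true
  biometrics captured: yes → true
  prior overstay on record: no → false
  stated purpose = tourism: study == tourism is false
Combine:
[1.1.1.1.1] NOT false = true
[1.1.1.1.2] true OR false = true
[1.1.1.1] true AND true = true
[1.1.1] NOT true = false
[1.1.2.1.1] true OR false = true
[1.1.2.1.2.1] true OR true = true
[1.1.2.1.2] NOT true = false
[1.1.2.1] true AND false = false
[1.1.2.2.1] false OR true = true
[1.1.2.2.2] true AND true = true
[1.1.2.2] true AND true = true
[1.1.2] false OR true = true
[1.1] false OR true = true
[1] NOT true = false
[2] false → false (antecedent false ⇒ implication holds) = true
[root] false AND true = false
Overall: false → refused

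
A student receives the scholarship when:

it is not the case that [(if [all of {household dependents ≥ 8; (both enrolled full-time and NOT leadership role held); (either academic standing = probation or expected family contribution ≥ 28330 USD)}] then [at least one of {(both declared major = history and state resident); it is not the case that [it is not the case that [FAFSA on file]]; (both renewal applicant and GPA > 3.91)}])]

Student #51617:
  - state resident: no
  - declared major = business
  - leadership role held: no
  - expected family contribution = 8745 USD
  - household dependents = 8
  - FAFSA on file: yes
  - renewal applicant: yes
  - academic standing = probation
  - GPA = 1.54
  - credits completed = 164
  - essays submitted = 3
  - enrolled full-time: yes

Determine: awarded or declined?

Declined

Atomic conditions:
  household dependents ≥ 8: 8 ≥ 8 is true
  enrolled full-time: yes → true
  NOT leadership role held: no → true
  academic standing = probation: probation == probation is true
  expected family contribution ≥ 28330 USD: 8745 ≥ 28330 is false
  declared major = history: business == history is false
  state resident: no → false
  FAFSA on file: yes → true
  renewal applicant: yes → true
  GPA > 3.91: 1.54 > 3.91 is false
Combine:
[1.1.2] true AND true = true
[1.1.3] true OR false = true
[1.1] true AND true AND true = true
[1.2.1] false AND false = false
[1.2.2.1] NOT true = false
[1.2.2] NOT false = true
[1.2.3] true AND false = false
[1.2] false OR true OR false = true
[1] true → true = true
[root] NOT true = false
Overall: false → declined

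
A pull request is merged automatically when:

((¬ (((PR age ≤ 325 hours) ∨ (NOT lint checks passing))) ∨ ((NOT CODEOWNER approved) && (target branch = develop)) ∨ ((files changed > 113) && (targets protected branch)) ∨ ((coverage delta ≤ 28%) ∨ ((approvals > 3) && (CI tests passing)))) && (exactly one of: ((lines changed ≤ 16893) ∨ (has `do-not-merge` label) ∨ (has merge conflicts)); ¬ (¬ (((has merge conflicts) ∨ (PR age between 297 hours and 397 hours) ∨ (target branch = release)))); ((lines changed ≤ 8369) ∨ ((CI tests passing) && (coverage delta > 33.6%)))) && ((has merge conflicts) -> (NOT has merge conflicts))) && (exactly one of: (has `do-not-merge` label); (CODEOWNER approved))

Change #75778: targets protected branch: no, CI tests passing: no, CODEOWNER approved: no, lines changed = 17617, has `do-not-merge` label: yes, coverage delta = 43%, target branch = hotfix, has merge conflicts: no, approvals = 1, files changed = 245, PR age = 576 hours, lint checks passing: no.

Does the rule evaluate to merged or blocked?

Atomic conditions:
  PR age ≤ 325 hours: 576 ≤ 325 is false
  NOT lint checks passing: no → true
  NOT CODEOWNER approved: no → true
  target branch = develop: hotfix == develop is false
  files changed > 113: 245 > 113 is true
  targets protected branch: no → false
  coverage delta ≤ 28%: 43 ≤ 28 is false
  approvals > 3: 1 > 3 is false
  CI tests passing: no → false
  lines changed ≤ 16893: 17617 ≤ 16893 is false
  has `do-not-merge` label: yes → true
  has merge conflicts: no → false
  PR age between 297 hours and 397 hours: 576 in [297, 397] is false
  target branch = release: hotfix == release is false
  lines changed ≤ 8369: 17617 ≤ 8369 is false
  coverage delta > 33.6%: 43 > 33.6 is true
  NOT has merge conflicts: no → true
  CODEOWNER approved: no → false
Combine:
[1.1.1.1] false OR true = true
[1.1.1] NOT true = false
[1.1.2] true AND false = false
[1.1.3] true AND false = false
[1.1.4.2] false AND false = false
[1.1.4] false OR false = false
[1.1] false OR false OR false OR false = false
[1.2.1] false OR true OR false = true
[1.2.2.1.1] false OR false OR false = false
[1.2.2.1] NOT false = true
[1.2.2] NOT true = false
[1.2.3.2] false AND true = false
[1.2.3] false OR false = false
[1.2] exactly-one(true, false, false) = true
[1.3] false → true (antecedent false ⇒ implication holds) = true
[1] false AND true AND true = false
[2] exactly-one(true, false) = true
[root] false AND true = false
Overall: false → blocked

Blocked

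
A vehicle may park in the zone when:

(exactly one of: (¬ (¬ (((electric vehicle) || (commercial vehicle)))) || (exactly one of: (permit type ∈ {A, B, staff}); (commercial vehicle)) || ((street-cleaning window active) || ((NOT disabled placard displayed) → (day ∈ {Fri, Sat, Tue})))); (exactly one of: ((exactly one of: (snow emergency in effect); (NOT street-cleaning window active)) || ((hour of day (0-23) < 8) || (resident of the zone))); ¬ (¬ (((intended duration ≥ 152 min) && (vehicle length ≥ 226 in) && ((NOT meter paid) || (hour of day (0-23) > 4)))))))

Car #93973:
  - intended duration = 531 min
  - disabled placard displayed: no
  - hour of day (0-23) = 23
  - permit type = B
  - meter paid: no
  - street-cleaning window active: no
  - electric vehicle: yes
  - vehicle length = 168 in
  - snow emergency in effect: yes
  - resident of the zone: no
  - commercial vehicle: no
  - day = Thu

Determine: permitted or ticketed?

Permitted

Atomic conditions:
  electric vehicle: yes → true
  commercial vehicle: no → false
  permit type ∈ {A, B, staff}: B is in the set → true
  street-cleaning window active: no → false
  NOT disabled placard displayed: no → true
  day ∈ {Fri, Sat, Tue}: Thu is not in the set → false
  snow emergency in effect: yes → true
  NOT street-cleaning window active: no → true
  hour of day (0-23) < 8: 23 < 8 is false
  resident of the zone: no → false
  intended duration ≥ 152 min: 531 ≥ 152 is true
  vehicle length ≥ 226 in: 168 ≥ 226 is false
  NOT meter paid: no → true
  hour of day (0-23) > 4: 23 > 4 is true
Combine:
[1.1.1.1] true OR false = true
[1.1.1] NOT true = false
[1.1] NOT false = true
[1.2] exactly-one(true, false) = true
[1.3.2] true → false = false
[1.3] false OR false = false
[1] true OR true OR false = true
[2.1.1] exactly-one(true, true) = false
[2.1.2] false OR false = false
[2.1] false OR false = false
[2.2.1.1.3] true OR true = true
[2.2.1.1] true AND false AND true = false
[2.2.1] NOT false = true
[2.2] NOT true = false
[2] exactly-one(false, false) = false
[root] exactly-one(true, false) = true
Overall: true → permitted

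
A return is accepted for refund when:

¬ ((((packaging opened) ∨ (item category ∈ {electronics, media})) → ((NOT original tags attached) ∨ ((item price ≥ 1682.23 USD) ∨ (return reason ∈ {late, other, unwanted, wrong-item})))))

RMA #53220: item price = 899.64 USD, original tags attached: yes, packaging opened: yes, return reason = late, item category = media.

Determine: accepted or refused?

Atomic conditions:
  packaging opened: yes → true
  item category ∈ {electronics, media}: media is in the set → true
  NOT original tags attached: yes → false
  item price ≥ 1682.23 USD: 899.64 ≥ 1682.23 is false
  return reason ∈ {late, other, unwanted, wrong-item}: late is in the set → true
Combine:
[1.1] true OR true = true
[1.2.2] false OR true = true
[1.2] false OR true = true
[1] true → true = true
[root] NOT true = false
Overall: false → refused

Refused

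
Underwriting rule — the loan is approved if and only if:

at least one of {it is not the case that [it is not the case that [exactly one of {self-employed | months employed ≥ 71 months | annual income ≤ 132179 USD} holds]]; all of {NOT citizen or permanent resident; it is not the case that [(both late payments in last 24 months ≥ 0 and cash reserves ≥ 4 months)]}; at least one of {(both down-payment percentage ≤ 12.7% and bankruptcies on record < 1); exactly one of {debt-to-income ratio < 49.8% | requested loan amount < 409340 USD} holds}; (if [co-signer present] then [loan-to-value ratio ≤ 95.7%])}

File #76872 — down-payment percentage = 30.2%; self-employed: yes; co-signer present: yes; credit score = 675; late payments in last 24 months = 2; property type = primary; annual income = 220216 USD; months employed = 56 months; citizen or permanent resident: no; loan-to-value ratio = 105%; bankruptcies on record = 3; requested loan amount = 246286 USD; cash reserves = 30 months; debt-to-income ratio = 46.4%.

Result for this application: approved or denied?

Approved

Atomic conditions:
  self-employed: yes → true
  months employed ≥ 71 months: 56 ≥ 71 is false
  annual income ≤ 132179 USD: 220216 ≤ 132179 is false
  NOT citizen or permanent resident: no → true
  late payments in last 24 months ≥ 0: 2 ≥ 0 is true
  cash reserves ≥ 4 months: 30 ≥ 4 is true
  down-payment percentage ≤ 12.7%: 30.2 ≤ 12.7 is false
  bankruptcies on record < 1: 3 < 1 is false
  debt-to-income ratio < 49.8%: 46.4 < 49.8 is true
  requested loan amount < 409340 USD: 246286 < 409340 is true
  co-signer present: yes → true
  loan-to-value ratio ≤ 95.7%: 105 ≤ 95.7 is false
Combine:
[1.1.1] exactly-one(true, false, false) = true
[1.1] NOT true = false
[1] NOT false = true
[2.2.1] true AND true = true
[2.2] NOT true = false
[2] true AND false = false
[3.1] false AND false = false
[3.2] exactly-one(true, true) = false
[3] false OR false = false
[4] true → false = false
[root] true OR false OR false OR false = true
Overall: true → approved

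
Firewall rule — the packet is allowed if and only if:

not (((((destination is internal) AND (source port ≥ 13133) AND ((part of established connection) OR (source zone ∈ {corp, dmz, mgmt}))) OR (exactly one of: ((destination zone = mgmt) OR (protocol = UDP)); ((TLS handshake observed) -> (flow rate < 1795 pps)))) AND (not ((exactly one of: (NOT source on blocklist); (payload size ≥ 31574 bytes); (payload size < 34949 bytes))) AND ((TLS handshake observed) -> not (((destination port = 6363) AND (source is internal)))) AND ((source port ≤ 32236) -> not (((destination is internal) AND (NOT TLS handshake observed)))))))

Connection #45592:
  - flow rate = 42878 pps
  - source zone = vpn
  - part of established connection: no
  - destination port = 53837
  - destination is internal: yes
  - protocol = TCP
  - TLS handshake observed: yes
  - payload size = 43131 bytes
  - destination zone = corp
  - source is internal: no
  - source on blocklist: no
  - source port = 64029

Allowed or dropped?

Allowed

Atomic conditions:
  destination is internal: yes → true
  source port ≥ 13133: 64029 ≥ 13133 is true
  part of established connection: no → false
  source zone ∈ {corp, dmz, mgmt}: vpn is not in the set → false
  destination zone = mgmt: corp == mgmt is false
  protocol = UDP: TCP == UDP is false
  TLS handshake observed: yes → true
  flow rate < 1795 pps: 42878 < 1795 is false
  NOT source on blocklist: no → true
  payload size ≥ 31574 bytes: 43131 ≥ 31574 is true
  payload size < 34949 bytes: 43131 < 34949 is false
  destination port = 6363: 53837 == 6363 is false
  source is internal: no → false
  source port ≤ 32236: 64029 ≤ 32236 is false
  NOT TLS handshake observed: yes → false
Combine:
[1.1.1.3] false OR false = false
[1.1.1] true AND true AND false = false
[1.1.2.1] false OR false = false
[1.1.2.2] true → false = false
[1.1.2] exactly-one(false, false) = false
[1.1] false OR false = false
[1.2.1.1] exactly-one(true, true, false) = false
[1.2.1] NOT false = true
[1.2.2.2.1] false AND false = false
[1.2.2.2] NOT false = true
[1.2.2] true → true = true
[1.2.3.2.1] true AND false = false
[1.2.3.2] NOT false = true
[1.2.3] false → true (antecedent false ⇒ implication holds) = true
[1.2] true AND true AND true = true
[1] false AND true = false
[root] NOT false = true
Overall: true → allowed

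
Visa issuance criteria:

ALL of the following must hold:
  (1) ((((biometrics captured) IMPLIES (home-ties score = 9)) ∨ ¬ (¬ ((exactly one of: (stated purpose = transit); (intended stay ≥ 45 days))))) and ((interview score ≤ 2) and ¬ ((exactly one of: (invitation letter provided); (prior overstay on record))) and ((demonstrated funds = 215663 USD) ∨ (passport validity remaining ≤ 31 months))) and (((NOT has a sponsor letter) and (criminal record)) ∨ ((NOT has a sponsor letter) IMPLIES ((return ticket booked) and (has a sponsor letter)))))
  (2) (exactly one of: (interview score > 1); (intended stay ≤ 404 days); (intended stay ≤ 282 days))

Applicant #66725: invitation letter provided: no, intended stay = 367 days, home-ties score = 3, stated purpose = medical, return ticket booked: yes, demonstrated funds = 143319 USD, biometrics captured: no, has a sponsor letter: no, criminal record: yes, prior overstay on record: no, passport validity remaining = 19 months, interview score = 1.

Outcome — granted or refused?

Atomic conditions:
  biometrics captured: no → false
  home-ties score = 9: 3 == 9 is false
  stated purpose = transit: medical == transit is false
  intended stay ≥ 45 days: 367 ≥ 45 is true
  interview score ≤ 2: 1 ≤ 2 is true
  invitation letter provided: no → false
  prior overstay on record: no → false
  demonstrated funds = 215663 USD: 143319 == 215663 is false
  passport validity remaining ≤ 31 months: 19 ≤ 31 is true
  NOT has a sponsor letter: no → true
  criminal record: yes → true
  return ticket booked: yes → true
  has a sponsor letter: no → false
  interview score > 1: 1 > 1 is false
  intended stay ≤ 404 days: 367 ≤ 404 is true
  intended stay ≤ 282 days: 367 ≤ 282 is false
Combine:
[1.1.1] false → false (antecedent false ⇒ implication holds) = true
[1.1.2.1.1] exactly-one(false, true) = true
[1.1.2.1] NOT true = false
[1.1.2] NOT false = true
[1.1] true OR true = true
[1.2.2.1] exactly-one(false, false) = false
[1.2.2] NOT false = true
[1.2.3] false OR true = true
[1.2] true AND true AND true = true
[1.3.1] true AND true = true
[1.3.2.2] true AND false = false
[1.3.2] true → false = false
[1.3] true OR false = true
[1] true AND true AND true = true
[2] exactly-one(false, true, false) = true
[root] true AND true = true
Overall: true → granted

Granted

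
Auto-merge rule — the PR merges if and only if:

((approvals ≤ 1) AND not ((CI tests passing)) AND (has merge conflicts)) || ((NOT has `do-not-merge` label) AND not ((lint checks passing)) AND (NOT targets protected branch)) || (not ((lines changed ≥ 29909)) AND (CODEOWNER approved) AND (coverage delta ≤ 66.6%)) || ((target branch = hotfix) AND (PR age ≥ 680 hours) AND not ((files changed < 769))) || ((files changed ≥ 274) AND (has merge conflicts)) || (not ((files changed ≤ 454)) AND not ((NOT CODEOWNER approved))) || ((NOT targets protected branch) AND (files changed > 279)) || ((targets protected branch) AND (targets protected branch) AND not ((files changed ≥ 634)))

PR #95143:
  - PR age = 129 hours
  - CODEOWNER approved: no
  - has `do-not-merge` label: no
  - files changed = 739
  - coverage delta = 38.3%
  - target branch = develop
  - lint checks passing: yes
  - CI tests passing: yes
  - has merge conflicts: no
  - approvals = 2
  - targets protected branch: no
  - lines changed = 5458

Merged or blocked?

Merged

Atomic conditions:
  approvals ≤ 1: 2 ≤ 1 is false
  CI tests passing: yes → true
  has merge conflicts: no → false
  NOT has `do-not-merge` label: no → true
  lint checks passing: yes → true
  NOT targets protected branch: no → true
  lines changed ≥ 29909: 5458 ≥ 29909 is false
  CODEOWNER approved: no → false
  coverage delta ≤ 66.6%: 38.3 ≤ 66.6 is true
  target branch = hotfix: develop == hotfix is false
  PR age ≥ 680 hours: 129 ≥ 680 is false
  files changed < 769: 739 < 769 is true
  files changed ≥ 274: 739 ≥ 274 is true
  files changed ≤ 454: 739 ≤ 454 is false
  NOT CODEOWNER approved: no → true
  files changed > 279: 739 > 279 is true
  targets protected branch: no → false
  files changed ≥ 634: 739 ≥ 634 is true
Combine:
[1.2] NOT true = false
[1] false AND false AND false = false
[2.2] NOT true = false
[2] true AND false AND true = false
[3.1] NOT false = true
[3] true AND false AND true = false
[4.3] NOT true = false
[4] false AND false AND false = false
[5] true AND false = false
[6.1] NOT false = true
[6.2] NOT true = false
[6] true AND false = false
[7] true AND true = true
[8.3] NOT true = false
[8] false AND false AND false = false
[root] false OR false OR false OR false OR false OR false OR true OR false = true
Overall: true → merged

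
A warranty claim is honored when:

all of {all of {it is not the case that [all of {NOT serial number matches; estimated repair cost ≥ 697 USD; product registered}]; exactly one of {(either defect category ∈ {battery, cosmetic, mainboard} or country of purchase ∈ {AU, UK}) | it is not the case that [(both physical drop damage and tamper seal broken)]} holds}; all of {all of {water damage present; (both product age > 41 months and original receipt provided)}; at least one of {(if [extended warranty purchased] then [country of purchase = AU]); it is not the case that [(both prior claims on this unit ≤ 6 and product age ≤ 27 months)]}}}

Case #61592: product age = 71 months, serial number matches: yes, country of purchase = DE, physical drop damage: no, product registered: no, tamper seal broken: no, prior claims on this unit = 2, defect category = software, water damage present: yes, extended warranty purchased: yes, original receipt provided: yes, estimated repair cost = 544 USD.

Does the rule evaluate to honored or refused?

Honored

Atomic conditions:
  NOT serial number matches: yes → false
  estimated repair cost ≥ 697 USD: 544 ≥ 697 is false
  product registered: no → false
  defect category ∈ {battery, cosmetic, mainboard}: software is not in the set → false
  country of purchase ∈ {AU, UK}: DE is not in the set → false
  physical drop damage: no → false
  tamper seal broken: no → false
  water damage present: yes → true
  product age > 41 months: 71 > 41 is true
  original receipt provided: yes → true
  extended warranty purchased: yes → true
  country of purchase = AU: DE == AU is false
  prior claims on this unit ≤ 6: 2 ≤ 6 is true
  product age ≤ 27 months: 71 ≤ 27 is false
Combine:
[1.1.1] false AND false AND false = false
[1.1] NOT false = true
[1.2.1] false OR false = false
[1.2.2.1] false AND false = false
[1.2.2] NOT false = true
[1.2] exactly-one(false, true) = true
[1] true AND true = true
[2.1.2] true AND true = true
[2.1] true AND true = true
[2.2.1] true → false = false
[2.2.2.1] true AND false = false
[2.2.2] NOT false = true
[2.2] false OR true = true
[2] true AND true = true
[root] true AND true = true
Overall: true → honored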